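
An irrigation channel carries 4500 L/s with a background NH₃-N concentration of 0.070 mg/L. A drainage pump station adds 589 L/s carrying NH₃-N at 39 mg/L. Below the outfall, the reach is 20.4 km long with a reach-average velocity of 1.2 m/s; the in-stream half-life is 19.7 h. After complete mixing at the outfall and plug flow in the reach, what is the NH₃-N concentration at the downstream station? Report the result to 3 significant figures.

3.88 mg/L

After mixing, C = (4500·0.07000 + 589.0·39.00) / 5089 = 23290/5089 = 4.576 mg/L.
Travel time t = 20.4·1000 / 1.2 = 17000 s = 4.722 h.
Half-life 19.7 h → k = ln 2 / 19.7 = 0.03519 h⁻¹ = 0.8444 d⁻¹.
Applying C = C₀e^(−kt): 4.576 × 0.8469 = 3.875 mg/L.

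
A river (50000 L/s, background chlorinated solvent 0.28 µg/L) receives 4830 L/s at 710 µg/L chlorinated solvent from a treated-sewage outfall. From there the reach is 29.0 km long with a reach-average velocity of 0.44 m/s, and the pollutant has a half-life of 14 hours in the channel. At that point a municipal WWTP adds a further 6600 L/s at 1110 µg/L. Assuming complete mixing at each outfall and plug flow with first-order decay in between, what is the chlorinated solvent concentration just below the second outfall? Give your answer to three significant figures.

After mixing, C = (50000·0.2800 + 4830·710.0) / 54830 = 3443000/54830 = 62.80 µg/L; combined flow 54830 L/s.
Travel time t = 29.0·1000 / 0.44 = 65910 s = 18.31 h.
Half-life 14 h → k = ln 2 / 14 = 0.04951 h⁻¹ = 1.188 d⁻¹.
Decay over the reach: 62.80·exp(−kt) = 62.80·0.4040 = 25.37 µg/L.
Second outfall: C = (54830·25.37 + 6600·1110)/61430 = 141.9 µg/L.

142 µg/L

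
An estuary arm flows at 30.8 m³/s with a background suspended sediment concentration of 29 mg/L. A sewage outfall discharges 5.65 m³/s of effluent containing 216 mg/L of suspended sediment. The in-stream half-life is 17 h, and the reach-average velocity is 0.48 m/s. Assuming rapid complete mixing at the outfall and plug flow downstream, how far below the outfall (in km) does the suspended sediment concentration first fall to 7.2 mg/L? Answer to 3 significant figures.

88.4 km

Conservation of mass: C = (30.80·29.00 + 5.650·216.0) / 36.45 = 2114/36.45 = 57.99 mg/L.
Half-life 17 h → k = ln 2 / 17 = 0.04077 h⁻¹ = 0.9786 d⁻¹.
Set 57.99·exp(−k·t) = 7.2 → t = ln(57.99/7.2)/k = 184200 s = 51.16 h.
Distance = v·t = 0.48·184200 = 88410 m = 88.41 km.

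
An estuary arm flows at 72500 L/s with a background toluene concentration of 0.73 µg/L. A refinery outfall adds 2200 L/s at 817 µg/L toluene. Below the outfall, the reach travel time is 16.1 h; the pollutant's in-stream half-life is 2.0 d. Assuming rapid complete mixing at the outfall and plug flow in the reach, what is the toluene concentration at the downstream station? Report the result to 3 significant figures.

Mixed concentration C = ΣQC/ΣQ = (72500·0.7300 + 2200·817.0) / 74700 = 1850000/74700 = 24.77 µg/L.
Half-life 2.0 d → k = ln 2 / 2.0 = 0.3466 d⁻¹.
First-order decay: C = 24.77·exp(−k·t) = 24.77·0.7926 = 19.63 µg/L.

19.6 µg/L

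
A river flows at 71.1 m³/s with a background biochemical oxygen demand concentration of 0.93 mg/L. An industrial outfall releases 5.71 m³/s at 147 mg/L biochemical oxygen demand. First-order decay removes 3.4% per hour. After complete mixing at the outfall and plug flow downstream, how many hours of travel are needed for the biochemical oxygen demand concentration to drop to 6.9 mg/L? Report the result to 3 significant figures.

After mixing, C = (71.10·0.9300 + 5.710·147.0) / 76.81 = 905.5/76.81 = 11.79 mg/L.
3.4%/h lost → k = −ln(1 − 0.034) = 0.03459 h⁻¹.
11.79·exp(−k·t) = 6.9 → t = ln(11.79/6.9)/k = 55740 s = 15.48 h.

15.5 h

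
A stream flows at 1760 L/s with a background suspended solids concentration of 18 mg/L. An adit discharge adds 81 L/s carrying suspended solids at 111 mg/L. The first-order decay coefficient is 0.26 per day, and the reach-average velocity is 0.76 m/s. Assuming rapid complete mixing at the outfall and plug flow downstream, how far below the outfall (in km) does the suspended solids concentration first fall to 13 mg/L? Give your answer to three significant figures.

134 km

Flow-weighted average: C = (1760·18.00 + 81.00·111.0) / 1841 = 40670/1841 = 22.09 mg/L.
Set 22.09·exp(−k·t) = 13 → t = ln(22.09/13)/k = 176200 s = 48.95 h.
Distance = v·t = 0.76·176200 = 133900 m = 133.9 km.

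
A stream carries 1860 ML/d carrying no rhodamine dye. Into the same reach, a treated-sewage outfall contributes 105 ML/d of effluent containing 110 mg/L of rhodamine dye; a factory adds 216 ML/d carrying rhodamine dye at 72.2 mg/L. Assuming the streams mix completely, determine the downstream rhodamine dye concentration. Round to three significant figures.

12.4 mg/L

After mixing, C = (1860·0 + 105.0·110.0 + 216.0·72.20) / 2181 = 27150/2181 = 12.45 mg/L.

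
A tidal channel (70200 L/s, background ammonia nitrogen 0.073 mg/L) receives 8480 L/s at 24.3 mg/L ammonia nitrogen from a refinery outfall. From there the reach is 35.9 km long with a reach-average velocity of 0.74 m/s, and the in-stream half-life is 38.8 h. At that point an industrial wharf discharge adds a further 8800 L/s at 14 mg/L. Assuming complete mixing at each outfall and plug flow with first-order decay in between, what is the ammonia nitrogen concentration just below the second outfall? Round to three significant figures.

3.31 mg/L

Conservation of mass: C = (70200·0.07300 + 8480·24.30) / 78680 = 211200/78680 = 2.684 mg/L; combined flow 78680 L/s.
Travel time t = 35.9·1000 / 0.74 = 48510 s = 13.48 h.
Half-life 38.8 h → k = ln 2 / 38.8 = 0.01786 h⁻¹ = 0.4288 d⁻¹.
After decay, C = 2.684 × e^(−kt) = 2.684 × 0.7860 = 2.110 mg/L.
Second outfall: C = (78680·2.110 + 8800·14.00)/87480 = 3.306 mg/L.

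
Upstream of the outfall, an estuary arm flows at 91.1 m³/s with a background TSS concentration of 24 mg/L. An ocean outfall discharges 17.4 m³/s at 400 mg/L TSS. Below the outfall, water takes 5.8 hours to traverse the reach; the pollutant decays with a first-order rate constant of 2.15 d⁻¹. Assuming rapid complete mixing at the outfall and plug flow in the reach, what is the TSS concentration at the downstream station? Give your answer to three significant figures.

50.1 mg/L

Mixed concentration C = ΣQC/ΣQ = (91.10·24.00 + 17.40·400.0) / 108.5 = 9146/108.5 = 84.30 mg/L.
First-order decay: C = 84.30·exp(−k·t) = 84.30·0.5948 = 50.14 mg/L.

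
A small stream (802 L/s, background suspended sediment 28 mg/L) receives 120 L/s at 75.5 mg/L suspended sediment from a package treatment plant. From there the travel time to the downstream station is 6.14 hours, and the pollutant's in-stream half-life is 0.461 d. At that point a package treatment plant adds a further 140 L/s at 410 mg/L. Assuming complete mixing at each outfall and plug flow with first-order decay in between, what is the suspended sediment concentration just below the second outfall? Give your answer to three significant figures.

74.2 mg/L

Flow-weighted average: C = (802.0·28.00 + 120.0·75.50) / 922.0 = 31520/922.0 = 34.18 mg/L; combined flow 922.0 L/s.
Half-life 0.461 d → k = ln 2 / 0.461 = 1.504 d⁻¹.
Decay over the reach: 34.18·exp(−kt) = 34.18·0.6807 = 23.27 mg/L.
At the second outfall, C = (922.0·23.27 + 140.0·410.0) / (922.0 + 140.0) = 74.25 mg/L.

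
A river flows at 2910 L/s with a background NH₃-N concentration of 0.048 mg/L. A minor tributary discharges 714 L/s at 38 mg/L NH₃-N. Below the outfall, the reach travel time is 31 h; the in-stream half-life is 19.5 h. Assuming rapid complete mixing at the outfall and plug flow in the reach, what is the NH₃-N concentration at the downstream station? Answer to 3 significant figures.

After mixing, C = (2910·0.04800 + 714.0·38.00) / 3624 = 27270/3624 = 7.525 mg/L.
Half-life 19.5 h → k = ln 2 / 19.5 = 0.03555 h⁻¹ = 0.8531 d⁻¹.
First-order decay: C = 7.525·exp(−k·t) = 7.525·0.3322 = 2.500 mg/L.

2.50 mg/L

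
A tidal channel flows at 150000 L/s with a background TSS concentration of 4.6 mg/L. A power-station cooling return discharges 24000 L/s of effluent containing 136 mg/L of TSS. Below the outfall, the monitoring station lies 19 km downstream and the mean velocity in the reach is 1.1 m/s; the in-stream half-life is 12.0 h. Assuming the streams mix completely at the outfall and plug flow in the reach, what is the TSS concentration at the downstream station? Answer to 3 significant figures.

17.2 mg/L

Mixed concentration C = ΣQC/ΣQ = (150000·4.600 + 24000·136.0) / 174000 = 3954000/174000 = 22.72 mg/L.
Travel time t = 19·1000 / 1.1 = 17270 s = 4.798 h.
Half-life 12.0 h → k = ln 2 / 12.0 = 0.05776 h⁻¹ = 1.386 d⁻¹.
After decay, C = 22.72 × e^(−kt) = 22.72 × 0.7579 = 17.22 mg/L.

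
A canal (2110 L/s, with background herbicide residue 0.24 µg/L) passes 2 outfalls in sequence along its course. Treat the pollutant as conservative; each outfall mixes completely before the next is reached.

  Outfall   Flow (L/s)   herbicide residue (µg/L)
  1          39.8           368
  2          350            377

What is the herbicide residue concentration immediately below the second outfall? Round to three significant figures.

After outfall 1: Q = 2110 + 39.80 = 2150 L/s; C = (2110·0.2400 + 39.80·368.0)/2150 = 7.048 µg/L.
After outfall 2: Q = 2150 + 350.0 = 2500 L/s; C = (2150·7.048 + 350.0·377.0)/2500 = 58.85 µg/L.

58.8 µg/L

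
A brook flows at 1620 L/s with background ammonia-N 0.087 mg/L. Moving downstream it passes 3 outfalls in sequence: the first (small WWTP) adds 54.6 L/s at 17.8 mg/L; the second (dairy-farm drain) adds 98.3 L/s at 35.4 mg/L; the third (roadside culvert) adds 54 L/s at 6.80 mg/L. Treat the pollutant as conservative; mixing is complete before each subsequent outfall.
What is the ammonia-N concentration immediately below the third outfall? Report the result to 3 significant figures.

After outfall 1: Q = 1620 + 54.60 = 1675 L/s; C = (1620·0.08700 + 54.60·17.80)/1675 = 0.6645 mg/L.
After outfall 2: Q = 1675 + 98.30 = 1773 L/s; C = (1675·0.6645 + 98.30·35.40)/1773 = 2.590 mg/L.
After outfall 3: Q = 1773 + 54.00 = 1827 L/s; C = (1773·2.590 + 54.00·6.800)/1827 = 2.715 mg/L.

2.71 mg/L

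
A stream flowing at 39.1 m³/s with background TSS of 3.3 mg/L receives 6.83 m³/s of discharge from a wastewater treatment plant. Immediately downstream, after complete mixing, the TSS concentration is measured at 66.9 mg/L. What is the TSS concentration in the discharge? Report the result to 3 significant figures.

431 mg/L

Mass balance: 39.10·3.300 + 6.830·Cₑ = 45.93·66.90
→ Cₑ = (45.93·66.90 − 39.10·3.300) / 6.830 = 431.0 mg/L.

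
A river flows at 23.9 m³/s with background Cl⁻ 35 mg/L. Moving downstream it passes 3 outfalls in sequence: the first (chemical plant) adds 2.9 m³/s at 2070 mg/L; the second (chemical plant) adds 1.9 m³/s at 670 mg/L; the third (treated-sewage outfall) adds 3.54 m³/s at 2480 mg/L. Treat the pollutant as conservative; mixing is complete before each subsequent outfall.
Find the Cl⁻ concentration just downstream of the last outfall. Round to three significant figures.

Outfall 1: combined Q = 26.80 m³/s; C = (23.90·35.00 + 2.900·2070)/26.80 = 255.2 mg/L.
Outfall 2: combined Q = 28.70 m³/s; C = (26.80·255.2 + 1.900·670.0)/28.70 = 282.7 mg/L.
Outfall 3: combined Q = 32.24 m³/s; C = (28.70·282.7 + 3.540·2480)/32.24 = 523.9 mg/L.

524 mg/L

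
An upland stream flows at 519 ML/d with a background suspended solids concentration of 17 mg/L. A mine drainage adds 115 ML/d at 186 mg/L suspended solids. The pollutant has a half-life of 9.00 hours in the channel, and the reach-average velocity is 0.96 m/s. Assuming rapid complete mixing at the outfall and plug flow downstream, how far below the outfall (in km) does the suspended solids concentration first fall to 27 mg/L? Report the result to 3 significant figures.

Mass balance: C = (519.0·17.00 + 115.0·186.0) / 634.0 = 30210/634.0 = 47.65 mg/L.
Half-life 9.00 h → k = ln 2 / 9.00 = 0.07702 h⁻¹ = 1.848 d⁻¹.
Set 47.65·exp(−k·t) = 27 → t = ln(47.65/27)/k = 26560 s = 7.377 h.
Distance = v·t = 0.96·26560 = 25490 m = 25.49 km.

25.5 km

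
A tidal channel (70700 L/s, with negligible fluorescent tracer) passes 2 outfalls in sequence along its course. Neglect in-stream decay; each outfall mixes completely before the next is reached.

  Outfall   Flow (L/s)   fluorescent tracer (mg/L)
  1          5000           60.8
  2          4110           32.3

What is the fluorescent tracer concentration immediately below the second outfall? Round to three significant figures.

5.47 mg/L

Outfall 1: combined Q = 75700 L/s; C = (70700·0 + 5000·60.80)/75700 = 4.016 mg/L.
Outfall 2: combined Q = 79810 L/s; C = (75700·4.016 + 4110·32.30)/79810 = 5.472 mg/L.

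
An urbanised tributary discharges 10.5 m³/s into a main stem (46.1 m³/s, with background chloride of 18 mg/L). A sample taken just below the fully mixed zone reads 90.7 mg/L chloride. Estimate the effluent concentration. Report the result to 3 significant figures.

Mass balance: 46.10·18.00 + 10.50·Cₑ = 56.60·90.70
→ Cₑ = (56.60·90.70 − 46.10·18.00) / 10.50 = 409.9 mg/L.

410 mg/L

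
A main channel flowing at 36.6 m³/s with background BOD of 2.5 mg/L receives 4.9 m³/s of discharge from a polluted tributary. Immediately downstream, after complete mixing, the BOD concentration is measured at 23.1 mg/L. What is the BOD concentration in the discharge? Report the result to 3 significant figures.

177 mg/L

Mass balance: 36.60·2.500 + 4.900·Cₑ = 41.50·23.10
→ Cₑ = (41.50·23.10 − 36.60·2.500) / 4.900 = 177.0 mg/L.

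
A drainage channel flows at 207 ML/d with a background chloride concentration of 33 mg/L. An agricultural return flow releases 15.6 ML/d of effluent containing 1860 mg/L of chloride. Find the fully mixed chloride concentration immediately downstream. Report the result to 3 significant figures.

161 mg/L

After mixing, C = (207.0·33.00 + 15.60·1860) / 222.6 = 35850/222.6 = 161.0 mg/L.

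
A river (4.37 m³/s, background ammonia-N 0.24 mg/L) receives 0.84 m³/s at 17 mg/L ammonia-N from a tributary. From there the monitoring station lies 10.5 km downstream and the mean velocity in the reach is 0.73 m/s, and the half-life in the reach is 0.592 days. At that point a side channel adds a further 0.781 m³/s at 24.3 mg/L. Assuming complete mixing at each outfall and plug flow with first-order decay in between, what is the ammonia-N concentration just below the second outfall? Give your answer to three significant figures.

5.27 mg/L

Mass balance: C = (4.370·0.2400 + 0.8400·17.00) / 5.210 = 15.33/5.210 = 2.942 mg/L; combined flow 5.210 m³/s.
Travel time t = 10.5·1000 / 0.73 = 14380 s = 3.995 h.
Half-life 0.592 d → k = ln 2 / 0.592 = 1.171 d⁻¹.
First-order decay: C = 2.942·exp(−k·t) = 2.942·0.8229 = 2.421 mg/L.
At the second outfall, C = (5.210·2.421 + 0.7810·24.30) / (5.210 + 0.7810) = 5.273 mg/L.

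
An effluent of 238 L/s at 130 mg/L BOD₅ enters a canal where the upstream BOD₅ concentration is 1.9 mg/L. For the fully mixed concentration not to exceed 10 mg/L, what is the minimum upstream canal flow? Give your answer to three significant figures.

3530 L/s

Set C_mix = 10: (Q·1.900 + 238.0·130.0) / (Q + 238.0) = 10
→ Q = 238.0·(130.0 − 10)/(10 − 1.900) = 3526 L/s.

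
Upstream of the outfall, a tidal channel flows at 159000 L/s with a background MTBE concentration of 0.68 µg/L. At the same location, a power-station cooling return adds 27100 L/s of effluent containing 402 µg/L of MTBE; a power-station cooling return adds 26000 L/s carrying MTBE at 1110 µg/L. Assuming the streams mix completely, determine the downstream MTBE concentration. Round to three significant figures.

After mixing, C = (159000·0.6800 + 27100·402.0 + 26000·1110) / 212100 = 39860000/212100 = 187.9 µg/L.

188 µg/L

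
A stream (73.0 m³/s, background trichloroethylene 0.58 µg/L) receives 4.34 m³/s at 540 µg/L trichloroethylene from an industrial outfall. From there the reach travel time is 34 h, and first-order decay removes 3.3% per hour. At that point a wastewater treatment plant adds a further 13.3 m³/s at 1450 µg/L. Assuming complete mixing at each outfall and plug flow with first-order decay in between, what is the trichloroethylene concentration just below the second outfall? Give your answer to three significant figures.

After mixing, C = (73.00·0.5800 + 4.340·540.0) / 77.34 = 2386/77.34 = 30.85 µg/L; combined flow 77.34 m³/s.
3.3%/h lost → k = −ln(1 − 0.033) = 0.03356 h⁻¹.
First-order decay: C = 30.85·exp(−k·t) = 30.85·0.3195 = 9.857 µg/L.
At the second outfall, C = (77.34·9.857 + 13.30·1450) / (77.34 + 13.30) = 221.2 µg/L.

221 µg/L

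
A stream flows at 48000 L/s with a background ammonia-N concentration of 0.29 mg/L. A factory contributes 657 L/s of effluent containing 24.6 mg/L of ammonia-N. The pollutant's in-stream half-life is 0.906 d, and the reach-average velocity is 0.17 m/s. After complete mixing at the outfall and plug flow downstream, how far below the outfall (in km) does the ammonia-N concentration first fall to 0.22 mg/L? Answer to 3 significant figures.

Mixed concentration C = ΣQC/ΣQ = (48000·0.2900 + 657.0·24.60) / 48660 = 30080/48660 = 0.6183 mg/L.
Half-life 0.906 d → k = ln 2 / 0.906 = 0.7651 d⁻¹.
Set 0.6183·exp(−k·t) = 0.22 → t = ln(0.6183/0.22)/k = 116700 s = 32.41 h.
Distance = v·t = 0.17·116700 = 19840 m = 19.84 km.

19.8 km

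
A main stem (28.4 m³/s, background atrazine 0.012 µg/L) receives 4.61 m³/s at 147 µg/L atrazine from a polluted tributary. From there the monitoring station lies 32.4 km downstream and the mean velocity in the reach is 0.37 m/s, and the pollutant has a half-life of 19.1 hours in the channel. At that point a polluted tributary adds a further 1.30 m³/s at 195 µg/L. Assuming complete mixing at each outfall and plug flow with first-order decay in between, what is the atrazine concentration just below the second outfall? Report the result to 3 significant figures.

15.6 µg/L

Mixed concentration C = ΣQC/ΣQ = (28.40·0.01200 + 4.610·147.0) / 33.01 = 678.0/33.01 = 20.54 µg/L; combined flow 33.01 m³/s.
Travel time t = 32.4·1000 / 0.37 = 87570 s = 24.32 h.
Half-life 19.1 h → k = ln 2 / 19.1 = 0.03629 h⁻¹ = 0.8710 d⁻¹.
Applying C = C₀e^(−kt): 20.54 × 0.4136 = 8.496 µg/L.
At the second outfall, C = (33.01·8.496 + 1.300·195.0) / (33.01 + 1.300) = 15.56 µg/L.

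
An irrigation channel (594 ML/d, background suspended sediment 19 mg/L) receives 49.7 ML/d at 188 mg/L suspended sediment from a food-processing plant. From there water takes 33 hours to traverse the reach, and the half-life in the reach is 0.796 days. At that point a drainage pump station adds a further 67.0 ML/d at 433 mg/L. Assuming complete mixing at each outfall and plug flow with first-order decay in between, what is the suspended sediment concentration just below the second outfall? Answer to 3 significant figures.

Flow-weighted average: C = (594.0·19.00 + 49.70·188.0) / 643.7 = 20630/643.7 = 32.05 mg/L; combined flow 643.7 ML/d.
Half-life 0.796 d → k = ln 2 / 0.796 = 0.8708 d⁻¹.
Applying C = C₀e^(−kt): 32.05 × 0.3020 = 9.679 mg/L.
At the second outfall, C = (643.7·9.679 + 67.00·433.0) / (643.7 + 67.00) = 49.59 mg/L.

49.6 mg/L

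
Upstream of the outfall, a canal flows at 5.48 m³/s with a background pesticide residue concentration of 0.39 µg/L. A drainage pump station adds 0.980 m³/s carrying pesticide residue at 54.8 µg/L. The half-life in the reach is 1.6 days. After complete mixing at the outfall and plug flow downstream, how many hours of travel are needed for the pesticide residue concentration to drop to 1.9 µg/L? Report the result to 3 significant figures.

Flow-weighted average: C = (5.480·0.3900 + 0.9800·54.80) / 6.460 = 55.84/6.460 = 8.644 µg/L.
Half-life 1.6 d → k = ln 2 / 1.6 = 0.4332 d⁻¹.
8.644·exp(−k·t) = 1.9 → t = ln(8.644/1.9)/k = 302200 s = 83.93 h.

83.9 h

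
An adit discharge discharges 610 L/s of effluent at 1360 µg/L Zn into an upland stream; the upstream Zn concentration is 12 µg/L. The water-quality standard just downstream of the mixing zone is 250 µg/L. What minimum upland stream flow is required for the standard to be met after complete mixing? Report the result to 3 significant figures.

Set C_mix = 250: (Q·12.00 + 610.0·1360) / (Q + 610.0) = 250
→ Q = 610.0·(1360 − 250)/(250 − 12.00) = 2845 L/s.

2840 L/s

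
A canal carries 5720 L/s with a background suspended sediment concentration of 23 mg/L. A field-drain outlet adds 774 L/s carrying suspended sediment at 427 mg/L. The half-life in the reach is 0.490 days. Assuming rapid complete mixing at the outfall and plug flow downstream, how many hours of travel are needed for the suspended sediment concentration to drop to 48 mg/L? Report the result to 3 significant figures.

Flow-weighted average: C = (5720·23.00 + 774.0·427.0) / 6494 = 462100/6494 = 71.15 mg/L.
Half-life 0.490 d → k = ln 2 / 0.490 = 1.415 d⁻¹.
71.15·exp(−k·t) = 48 → t = ln(71.15/48)/k = 24040 s = 6.678 h.

6.68 h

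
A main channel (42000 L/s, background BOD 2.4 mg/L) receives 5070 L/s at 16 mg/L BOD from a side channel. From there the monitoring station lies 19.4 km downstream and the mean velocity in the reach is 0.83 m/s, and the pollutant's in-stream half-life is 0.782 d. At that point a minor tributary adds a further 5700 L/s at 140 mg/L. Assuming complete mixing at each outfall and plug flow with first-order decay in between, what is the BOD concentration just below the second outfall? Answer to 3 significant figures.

17.8 mg/L

Mass balance: C = (42000·2.400 + 5070·16.00) / 47070 = 181900/47070 = 3.865 mg/L; combined flow 47070 L/s.
Travel time t = 19.4·1000 / 0.83 = 23370 s = 6.493 h.
Half-life 0.782 d → k = ln 2 / 0.782 = 0.8864 d⁻¹.
First-order decay: C = 3.865·exp(−k·t) = 3.865·0.7868 = 3.041 mg/L.
Second outfall: C = (47070·3.041 + 5700·140.0)/52770 = 17.83 mg/L.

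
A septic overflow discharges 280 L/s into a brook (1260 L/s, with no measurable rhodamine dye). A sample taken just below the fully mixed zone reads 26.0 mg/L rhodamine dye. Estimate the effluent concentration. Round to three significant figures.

Mass balance: 1260·0 + 280.0·Cₑ = 1540·26.00
→ Cₑ = (1540·26.00 − 1260·0) / 280.0 = 143.0 mg/L.

143 mg/L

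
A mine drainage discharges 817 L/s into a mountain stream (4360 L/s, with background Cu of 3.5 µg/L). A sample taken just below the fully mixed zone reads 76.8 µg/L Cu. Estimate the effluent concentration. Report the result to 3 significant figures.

468 µg/L

Mass balance: 4360·3.500 + 817.0·Cₑ = 5177·76.80
→ Cₑ = (5177·76.80 − 4360·3.500) / 817.0 = 468.0 µg/L.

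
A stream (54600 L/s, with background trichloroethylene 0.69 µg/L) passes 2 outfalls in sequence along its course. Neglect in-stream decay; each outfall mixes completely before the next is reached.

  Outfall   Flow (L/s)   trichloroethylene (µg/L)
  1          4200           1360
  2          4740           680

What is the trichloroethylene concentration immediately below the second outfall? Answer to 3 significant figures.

Below outfall 1: Q → 58800 L/s, C = (54600·0.6900 + 4200·1360)/58800 = 97.78 µg/L.
Below outfall 2: Q → 63540 L/s, C = (58800·97.78 + 4740·680.0)/63540 = 141.2 µg/L.

141 µg/L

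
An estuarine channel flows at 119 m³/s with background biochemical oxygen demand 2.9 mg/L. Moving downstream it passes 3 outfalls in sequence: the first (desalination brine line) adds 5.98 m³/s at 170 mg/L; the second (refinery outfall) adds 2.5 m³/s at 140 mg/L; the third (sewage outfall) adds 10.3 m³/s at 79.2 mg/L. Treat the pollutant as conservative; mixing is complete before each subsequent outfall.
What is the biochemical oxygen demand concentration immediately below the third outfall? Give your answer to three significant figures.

Below outfall 1: Q → 125.0 m³/s, C = (119.0·2.900 + 5.980·170.0)/125.0 = 10.90 mg/L.
Below outfall 2: Q → 127.5 m³/s, C = (125.0·10.90 + 2.500·140.0)/127.5 = 13.43 mg/L.
Below outfall 3: Q → 137.8 m³/s, C = (127.5·13.43 + 10.30·79.20)/137.8 = 18.34 mg/L.

18.3 mg/L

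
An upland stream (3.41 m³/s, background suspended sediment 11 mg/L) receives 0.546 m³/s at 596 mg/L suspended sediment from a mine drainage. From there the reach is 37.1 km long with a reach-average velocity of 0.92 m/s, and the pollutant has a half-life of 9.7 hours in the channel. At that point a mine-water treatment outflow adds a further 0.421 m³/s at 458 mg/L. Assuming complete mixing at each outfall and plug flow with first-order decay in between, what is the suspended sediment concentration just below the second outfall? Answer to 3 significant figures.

81.3 mg/L

Conservation of mass: C = (3.410·11.00 + 0.5460·596.0) / 3.956 = 362.9/3.956 = 91.74 mg/L; combined flow 3.956 m³/s.
Travel time t = 37.1·1000 / 0.92 = 40330 s = 11.20 h.
Half-life 9.7 h → k = ln 2 / 9.7 = 0.07146 h⁻¹ = 1.715 d⁻¹.
Decay over the reach: 91.74·exp(−kt) = 91.74·0.4491 = 41.20 mg/L.
At the second outfall, C = (3.956·41.20 + 0.4210·458.0) / (3.956 + 0.4210) = 81.29 mg/L.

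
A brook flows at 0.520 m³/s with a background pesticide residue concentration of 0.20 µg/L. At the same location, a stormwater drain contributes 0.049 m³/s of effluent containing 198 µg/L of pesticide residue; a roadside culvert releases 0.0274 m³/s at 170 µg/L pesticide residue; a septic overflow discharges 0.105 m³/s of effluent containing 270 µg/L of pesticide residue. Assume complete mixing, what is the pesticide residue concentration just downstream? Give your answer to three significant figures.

Conservation of mass: C = (0.5200·0.2000 + 0.04900·198.0 + 0.02740·170.0 + 0.1050·270.0) / 0.7014 = 42.81/0.7014 = 61.04 µg/L.

61.0 µg/L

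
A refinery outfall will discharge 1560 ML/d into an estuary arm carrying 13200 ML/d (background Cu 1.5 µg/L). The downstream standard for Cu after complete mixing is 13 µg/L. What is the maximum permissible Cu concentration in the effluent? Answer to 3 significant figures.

110 µg/L

At the limit, (Qr·Cr + Qe·Cₑ)/(Qr + Qe) = 13:
Cₑ = (14760·13 − 13200·1.500) / 1560 = 110.3 µg/L.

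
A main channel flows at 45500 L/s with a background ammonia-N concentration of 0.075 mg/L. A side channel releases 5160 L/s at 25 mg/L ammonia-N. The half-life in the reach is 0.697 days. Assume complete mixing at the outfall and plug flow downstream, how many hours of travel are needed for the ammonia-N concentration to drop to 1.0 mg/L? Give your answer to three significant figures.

Conservation of mass: C = (45500·0.07500 + 5160·25.00) / 50660 = 132400/50660 = 2.614 mg/L.
Half-life 0.697 d → k = ln 2 / 0.697 = 0.9945 d⁻¹.
2.614·exp(−k·t) = 1.0 → t = ln(2.614/1.0)/k = 83470 s = 23.19 h.

23.2 h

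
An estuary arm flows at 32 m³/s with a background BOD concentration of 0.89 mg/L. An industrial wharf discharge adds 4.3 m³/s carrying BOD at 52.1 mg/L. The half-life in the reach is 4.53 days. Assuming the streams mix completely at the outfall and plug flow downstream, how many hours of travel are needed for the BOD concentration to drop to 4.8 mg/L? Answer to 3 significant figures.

58.2 h

After mixing, C = (32.00·0.8900 + 4.300·52.10) / 36.30 = 252.5/36.30 = 6.956 mg/L.
Half-life 4.53 d → k = ln 2 / 4.53 = 0.1530 d⁻¹.
6.956·exp(−k·t) = 4.8 → t = ln(6.956/4.8)/k = 209500 s = 58.19 h.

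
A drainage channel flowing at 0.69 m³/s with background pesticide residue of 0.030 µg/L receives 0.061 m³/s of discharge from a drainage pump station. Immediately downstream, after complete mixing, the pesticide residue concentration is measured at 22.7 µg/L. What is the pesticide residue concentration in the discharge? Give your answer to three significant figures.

Mass balance: 0.6900·0.03000 + 0.06100·Cₑ = 0.7510·22.70
→ Cₑ = (0.7510·22.70 − 0.6900·0.03000) / 0.06100 = 279.1 µg/L.

279 µg/L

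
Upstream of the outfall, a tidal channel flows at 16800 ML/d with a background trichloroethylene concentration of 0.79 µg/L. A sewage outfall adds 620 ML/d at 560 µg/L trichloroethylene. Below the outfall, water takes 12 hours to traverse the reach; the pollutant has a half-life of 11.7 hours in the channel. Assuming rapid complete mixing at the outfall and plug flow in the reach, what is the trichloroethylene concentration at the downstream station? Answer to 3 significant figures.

Conservation of mass: C = (16800·0.7900 + 620.0·560.0) / 17420 = 360500/17420 = 20.69 µg/L.
Half-life 11.7 h → k = ln 2 / 11.7 = 0.05924 h⁻¹ = 1.422 d⁻¹.
After decay, C = 20.69 × e^(−kt) = 20.69 × 0.4912 = 10.16 µg/L.

10.2 µg/L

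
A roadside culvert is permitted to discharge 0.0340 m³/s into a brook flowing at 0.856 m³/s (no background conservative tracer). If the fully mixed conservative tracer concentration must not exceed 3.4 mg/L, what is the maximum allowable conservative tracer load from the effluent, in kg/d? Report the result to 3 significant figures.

261 kg/d

Mass balance at the limit: 0.8560·0 + 0.03400·Cₑ = 0.8900·3.4 → Cₑ = 89.00 mg/L.
Load = 0.03400 m³/s × 89.00 g/m³ × 86 400 s/d = 261.4 kg/d.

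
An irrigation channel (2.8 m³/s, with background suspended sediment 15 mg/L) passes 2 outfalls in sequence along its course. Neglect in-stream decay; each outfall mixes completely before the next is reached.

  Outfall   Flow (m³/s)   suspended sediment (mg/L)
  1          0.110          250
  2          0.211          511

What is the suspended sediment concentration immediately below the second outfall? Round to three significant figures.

56.8 mg/L

Below outfall 1: Q → 2.910 m³/s, C = (2.800·15.00 + 0.1100·250.0)/2.910 = 23.88 mg/L.
Below outfall 2: Q → 3.121 m³/s, C = (2.910·23.88 + 0.2110·511.0)/3.121 = 56.82 mg/L.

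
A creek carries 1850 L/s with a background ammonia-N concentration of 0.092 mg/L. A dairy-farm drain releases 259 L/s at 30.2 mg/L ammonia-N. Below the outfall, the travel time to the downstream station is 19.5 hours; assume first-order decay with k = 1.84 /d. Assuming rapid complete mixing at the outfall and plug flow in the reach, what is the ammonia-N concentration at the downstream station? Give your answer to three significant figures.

0.850 mg/L

Conservation of mass: C = (1850·0.09200 + 259.0·30.20) / 2109 = 7992/2109 = 3.789 mg/L.
After decay, C = 3.789 × e^(−kt) = 3.789 × 0.2242 = 0.8498 mg/L.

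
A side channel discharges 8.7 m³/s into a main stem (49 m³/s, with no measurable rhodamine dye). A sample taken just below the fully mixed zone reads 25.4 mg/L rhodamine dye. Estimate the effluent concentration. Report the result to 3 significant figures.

Mass balance: 49.00·0 + 8.700·Cₑ = 57.70·25.40
→ Cₑ = (57.70·25.40 − 49.00·0) / 8.700 = 168.5 mg/L.

168 mg/L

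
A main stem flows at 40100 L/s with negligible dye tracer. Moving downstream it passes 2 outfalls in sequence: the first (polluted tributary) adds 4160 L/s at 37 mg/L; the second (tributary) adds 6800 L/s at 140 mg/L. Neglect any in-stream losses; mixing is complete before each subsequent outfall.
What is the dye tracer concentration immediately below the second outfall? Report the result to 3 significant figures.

Below outfall 1: Q → 44260 L/s, C = (40100·0 + 4160·37.00)/44260 = 3.478 mg/L.
Below outfall 2: Q → 51060 L/s, C = (44260·3.478 + 6800·140.0)/51060 = 21.66 mg/L.

21.7 mg/L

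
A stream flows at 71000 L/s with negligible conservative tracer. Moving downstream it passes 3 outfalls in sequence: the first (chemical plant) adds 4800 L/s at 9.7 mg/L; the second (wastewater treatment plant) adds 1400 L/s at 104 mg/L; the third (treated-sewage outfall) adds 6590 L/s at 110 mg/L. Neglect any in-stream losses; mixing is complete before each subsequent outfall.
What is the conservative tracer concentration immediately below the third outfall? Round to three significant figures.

10.9 mg/L

Below outfall 1: Q → 75800 L/s, C = (71000·0 + 4800·9.700)/75800 = 0.6142 mg/L.
Below outfall 2: Q → 77200 L/s, C = (75800·0.6142 + 1400·104.0)/77200 = 2.489 mg/L.
Below outfall 3: Q → 83790 L/s, C = (77200·2.489 + 6590·110.0)/83790 = 10.94 mg/L.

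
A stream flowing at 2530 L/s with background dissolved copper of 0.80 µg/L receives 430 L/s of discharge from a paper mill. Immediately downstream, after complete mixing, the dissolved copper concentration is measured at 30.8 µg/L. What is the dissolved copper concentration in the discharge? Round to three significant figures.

207 µg/L

Mass balance: 2530·0.8000 + 430.0·Cₑ = 2960·30.80
→ Cₑ = (2960·30.80 − 2530·0.8000) / 430.0 = 207.3 µg/L.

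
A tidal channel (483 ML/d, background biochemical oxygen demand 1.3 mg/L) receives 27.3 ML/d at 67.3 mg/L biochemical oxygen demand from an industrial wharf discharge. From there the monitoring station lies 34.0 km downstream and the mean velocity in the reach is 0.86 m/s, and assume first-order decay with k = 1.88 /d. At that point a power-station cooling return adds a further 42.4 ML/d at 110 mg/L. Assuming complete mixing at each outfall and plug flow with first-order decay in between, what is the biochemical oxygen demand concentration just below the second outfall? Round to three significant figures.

10.3 mg/L

Flow-weighted average: C = (483.0·1.300 + 27.30·67.30) / 510.3 = 2465/510.3 = 4.831 mg/L; combined flow 510.3 ML/d.
Travel time t = 34.0·1000 / 0.86 = 39530 s = 10.98 h.
Applying C = C₀e^(−kt): 4.831 × 0.4231 = 2.044 mg/L.
Second outfall: C = (510.3·2.044 + 42.40·110.0)/552.7 = 10.33 mg/L.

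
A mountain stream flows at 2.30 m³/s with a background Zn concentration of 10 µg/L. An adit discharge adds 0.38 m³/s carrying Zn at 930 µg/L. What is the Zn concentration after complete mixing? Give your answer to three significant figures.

140 µg/L

Mass balance: C = (2.300·10.00 + 0.3800·930.0) / 2.680 = 376.4/2.680 = 140.4 µg/L.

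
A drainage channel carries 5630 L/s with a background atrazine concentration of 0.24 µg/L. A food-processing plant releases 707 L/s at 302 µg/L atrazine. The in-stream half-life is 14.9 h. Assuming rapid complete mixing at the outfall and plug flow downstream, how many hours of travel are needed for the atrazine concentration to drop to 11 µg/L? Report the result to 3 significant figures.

24.2 h

Mass balance: C = (5630·0.2400 + 707.0·302.0) / 6337 = 214900/6337 = 33.91 µg/L.
Half-life 14.9 h → k = ln 2 / 14.9 = 0.04652 h⁻¹ = 1.116 d⁻¹.
33.91·exp(−k·t) = 11 → t = ln(33.91/11)/k = 87110 s = 24.20 h.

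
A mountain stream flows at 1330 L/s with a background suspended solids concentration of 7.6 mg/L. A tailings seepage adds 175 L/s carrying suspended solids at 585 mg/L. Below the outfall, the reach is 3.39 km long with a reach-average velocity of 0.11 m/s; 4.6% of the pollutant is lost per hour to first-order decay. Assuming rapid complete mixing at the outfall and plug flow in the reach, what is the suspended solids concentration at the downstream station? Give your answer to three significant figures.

49.9 mg/L

Flow-weighted average: C = (1330·7.600 + 175.0·585.0) / 1505 = 112500/1505 = 74.74 mg/L.
Travel time t = 3.39·1000 / 0.11 = 30820 s = 8.561 h.
4.6%/h lost → k = −ln(1 − 0.046) = 0.04709 h⁻¹.
After decay, C = 74.74 × e^(−kt) = 74.74 × 0.6682 = 49.94 mg/L.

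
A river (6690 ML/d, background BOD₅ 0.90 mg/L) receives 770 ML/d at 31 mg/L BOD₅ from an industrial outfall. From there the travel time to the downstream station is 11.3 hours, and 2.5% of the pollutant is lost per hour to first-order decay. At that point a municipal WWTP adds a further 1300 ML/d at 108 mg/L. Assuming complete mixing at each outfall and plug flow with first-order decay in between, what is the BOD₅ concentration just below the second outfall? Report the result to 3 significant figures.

18.6 mg/L

Flow-weighted average: C = (6690·0.9000 + 770.0·31.00) / 7460 = 29890/7460 = 4.007 mg/L; combined flow 7460 ML/d.
2.5%/h lost → k = −ln(1 − 0.025) = 0.02532 h⁻¹.
After decay, C = 4.007 × e^(−kt) = 4.007 × 0.7512 = 3.010 mg/L.
Second outfall: C = (7460·3.010 + 1300·108.0)/8760 = 18.59 mg/L.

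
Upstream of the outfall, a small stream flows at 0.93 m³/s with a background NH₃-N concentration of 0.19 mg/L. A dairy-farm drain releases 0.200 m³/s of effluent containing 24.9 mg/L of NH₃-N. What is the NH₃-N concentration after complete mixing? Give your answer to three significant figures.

Conservation of mass: C = (0.9300·0.1900 + 0.2000·24.90) / 1.130 = 5.157/1.130 = 4.563 mg/L.

4.56 mg/L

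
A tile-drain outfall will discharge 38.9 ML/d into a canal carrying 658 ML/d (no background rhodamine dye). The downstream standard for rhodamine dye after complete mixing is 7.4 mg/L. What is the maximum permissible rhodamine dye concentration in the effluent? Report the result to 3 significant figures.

133 mg/L

At the limit, (Qr·Cr + Qe·Cₑ)/(Qr + Qe) = 7.4:
Cₑ = (696.9·7.4 − 658.0·0) / 38.90 = 132.6 mg/L.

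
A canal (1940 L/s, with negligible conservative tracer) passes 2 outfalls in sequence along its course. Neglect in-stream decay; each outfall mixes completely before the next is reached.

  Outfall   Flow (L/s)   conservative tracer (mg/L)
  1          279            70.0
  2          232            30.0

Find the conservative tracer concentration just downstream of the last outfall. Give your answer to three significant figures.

10.8 mg/L

Outfall 1: combined Q = 2219 L/s; C = (1940·0 + 279.0·70.00)/2219 = 8.801 mg/L.
Outfall 2: combined Q = 2451 L/s; C = (2219·8.801 + 232.0·30.00)/2451 = 10.81 mg/L.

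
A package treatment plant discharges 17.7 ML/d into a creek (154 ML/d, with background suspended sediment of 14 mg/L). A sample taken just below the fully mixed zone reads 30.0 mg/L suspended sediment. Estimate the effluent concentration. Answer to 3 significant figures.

169 mg/L

Mass balance: 154.0·14.00 + 17.70·Cₑ = 171.7·30.00
→ Cₑ = (171.7·30.00 − 154.0·14.00) / 17.70 = 169.2 mg/L.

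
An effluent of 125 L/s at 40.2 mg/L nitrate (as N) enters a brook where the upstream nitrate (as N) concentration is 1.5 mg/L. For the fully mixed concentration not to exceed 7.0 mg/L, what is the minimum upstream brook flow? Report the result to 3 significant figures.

Set C_mix = 7.0: (Q·1.500 + 125.0·40.20) / (Q + 125.0) = 7.0
→ Q = 125.0·(40.20 − 7.0)/(7.0 − 1.500) = 754.5 L/s.

755 L/s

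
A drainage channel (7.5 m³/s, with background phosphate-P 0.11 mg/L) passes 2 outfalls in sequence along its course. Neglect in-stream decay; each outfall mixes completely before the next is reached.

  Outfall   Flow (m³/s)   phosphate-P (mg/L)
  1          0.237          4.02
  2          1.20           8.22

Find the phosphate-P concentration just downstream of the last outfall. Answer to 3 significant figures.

After outfall 1: Q = 7.500 + 0.2370 = 7.737 m³/s; C = (7.500·0.1100 + 0.2370·4.020)/7.737 = 0.2298 mg/L.
After outfall 2: Q = 7.737 + 1.200 = 8.937 m³/s; C = (7.737·0.2298 + 1.200·8.220)/8.937 = 1.303 mg/L.

1.30 mg/L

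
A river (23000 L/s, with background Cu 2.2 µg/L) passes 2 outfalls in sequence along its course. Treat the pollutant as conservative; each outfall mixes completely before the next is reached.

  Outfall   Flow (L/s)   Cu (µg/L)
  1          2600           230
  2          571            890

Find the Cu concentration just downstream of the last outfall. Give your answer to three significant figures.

Outfall 1: combined Q = 25600 L/s; C = (23000·2.200 + 2600·230.0)/25600 = 25.34 µg/L.
Outfall 2: combined Q = 26170 L/s; C = (25600·25.34 + 571.0·890.0)/26170 = 44.20 µg/L.

44.2 µg/L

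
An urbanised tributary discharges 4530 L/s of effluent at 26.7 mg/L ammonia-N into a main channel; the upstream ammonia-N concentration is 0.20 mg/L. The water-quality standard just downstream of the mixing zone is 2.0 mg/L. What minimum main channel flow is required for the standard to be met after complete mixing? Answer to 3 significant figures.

62200 L/s

Set C_mix = 2.0: (Q·0.2000 + 4530·26.70) / (Q + 4530) = 2.0
→ Q = 4530·(26.70 − 2.0)/(2.0 − 0.2000) = 62160 L/s.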